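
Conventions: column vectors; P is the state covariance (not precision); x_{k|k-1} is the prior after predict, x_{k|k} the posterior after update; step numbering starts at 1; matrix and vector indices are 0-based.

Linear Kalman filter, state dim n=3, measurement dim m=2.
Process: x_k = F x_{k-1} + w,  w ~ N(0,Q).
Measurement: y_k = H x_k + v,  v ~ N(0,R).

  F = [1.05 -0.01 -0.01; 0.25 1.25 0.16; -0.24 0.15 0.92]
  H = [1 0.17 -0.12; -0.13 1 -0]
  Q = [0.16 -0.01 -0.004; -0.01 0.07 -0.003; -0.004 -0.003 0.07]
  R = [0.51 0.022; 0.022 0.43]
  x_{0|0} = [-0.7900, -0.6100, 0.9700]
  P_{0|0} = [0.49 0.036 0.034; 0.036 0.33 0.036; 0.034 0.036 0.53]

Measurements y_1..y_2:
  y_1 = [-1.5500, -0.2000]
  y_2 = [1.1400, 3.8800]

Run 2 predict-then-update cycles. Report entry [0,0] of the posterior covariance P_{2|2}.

step 1: x^-=[-0.8331, -0.8048, 0.9905]  P^-=[0.6988 0.1659 -0.0946; 0.1659 0.6694 0.1468; -0.0946 0.1468 0.5466]  S=[1.3092 0.1881; 0.1881 1.0681]  K=[0.5683 -0.0298; 0.1160 0.5861; -0.1279 0.1715]  nu=[-0.4612, 0.4965]  x^+=[-1.1100, -0.5673, 1.1346]  P^+=[0.2815 0.0363 -0.0130; 0.0363 0.2593 0.0692; -0.0130 0.0692 0.5020]
step 2: x^-=[-1.1712, -0.8051, 1.2252]  P^-=[0.4699 0.1042 -0.0875; 0.1042 0.5549 0.1719; -0.0875 0.1719 0.5392]  S=[1.0531 0.1352; 0.1352 0.9658]  K=[0.4758 -0.0219; 0.0988 0.5467; -0.1437 0.2099]  nu=[2.5951, 4.5328]  x^+=[-0.0358, 1.9296, 1.8037]  P^+=[0.2338 0.0314 -0.0249; 0.0314 0.2414 0.0838; -0.0249 0.0838 0.4830]

P_post[0,0] = 0.2338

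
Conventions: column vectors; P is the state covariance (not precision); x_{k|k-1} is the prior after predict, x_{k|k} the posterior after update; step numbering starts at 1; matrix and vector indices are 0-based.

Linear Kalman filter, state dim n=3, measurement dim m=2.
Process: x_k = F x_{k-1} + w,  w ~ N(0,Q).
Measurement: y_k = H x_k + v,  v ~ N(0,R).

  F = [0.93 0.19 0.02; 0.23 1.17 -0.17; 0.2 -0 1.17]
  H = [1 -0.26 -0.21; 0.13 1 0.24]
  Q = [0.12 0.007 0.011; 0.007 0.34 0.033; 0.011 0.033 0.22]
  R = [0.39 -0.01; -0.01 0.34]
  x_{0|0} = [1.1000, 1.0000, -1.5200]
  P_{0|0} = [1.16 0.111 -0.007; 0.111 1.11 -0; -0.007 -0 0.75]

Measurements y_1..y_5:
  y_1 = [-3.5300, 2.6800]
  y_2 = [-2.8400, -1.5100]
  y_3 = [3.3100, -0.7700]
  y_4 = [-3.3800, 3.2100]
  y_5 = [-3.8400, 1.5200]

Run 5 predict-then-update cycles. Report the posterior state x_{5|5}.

x_post = [-1.7664, 2.7161, -2.5746]

step 1: x^-=[1.1826, 1.6814, -1.5584]  P^-=[1.2026 0.6260 0.2409; 0.6260 2.0028 -0.0385; 0.2409 -0.0385 1.2898]  S=[1.3540 0.2272; 0.2272 2.5967]  K=[0.6864 0.2635; -0.0511 0.8035; -0.0348 0.1195]  nu=[-4.6027, 1.2189]  x^+=[-1.6556, 2.8960, -1.2526]  P^+=[0.3022 0.0015 0.1749; 0.0015 0.3413 -0.2825; 0.1749 -0.2825 1.2530]
step 2: x^-=[-1.0146, 3.2204, -1.7967]  P^-=[0.3991 0.1206 0.2248; 0.1206 0.9589 -0.5475; 0.2248 -0.5475 2.0291]  S=[0.7265 0.0038; 0.0038 1.2051]  K=[0.4402 0.1865; -0.0226 0.6997; -0.0810 -0.0257]  nu=[-1.3654, -4.1673]  x^+=[-2.3928, 0.3352, -1.5788]  P^+=[0.2157 -0.0306 0.2566; -0.0306 0.3686 -0.5270; 0.2566 -0.5270 2.0236]
step 3: x^-=[-2.1932, 0.1102, -2.3258]  P^-=[0.3154 0.0588 0.2604; 0.0588 1.0875 -1.0277; 0.2604 -1.0277 3.1188]  S=[0.6643 -0.0167; -0.0167 1.1507]  K=[0.3732 0.1465; 0.0064 0.7375; -0.1971 -0.2161]  nu=[5.0435, -0.0369]  x^+=[-0.3165, 0.1153, -3.3119]  P^+=[0.2000 -0.0625 0.3439; -0.0625 0.4618 -0.8460; 0.3439 -0.8460 3.0406]
step 4: x^-=[-0.3387, 0.6251, -3.9382]  P^-=[0.2952 0.0262 0.3045; 0.0262 1.3467 -1.6544; 0.3045 -1.6544 4.5513]  S=[0.6548 -0.0104; -0.0104 1.1855]  K=[0.3447 0.1191; 0.0486 0.8043; -0.3448 -0.4438]  nu=[-3.7058, 3.5741]  x^+=[-1.1903, 3.3195, -4.2465]  P^+=[0.2014 -0.0954 0.4429; -0.0954 0.5790 -1.2234; 0.4429 -1.2234 4.2431]
step 5: x^-=[-0.5612, 4.3320, -5.2065]  P^-=[0.2903 -0.0007 0.3559; -0.0007 1.6665 -2.3946; 0.3559 -2.3946 6.2438]  S=[0.6577 0.0070; 0.0070 1.2437]  K=[0.3270 0.0966; 0.0953 0.8773; -0.4986 -0.6805]  nu=[-3.2459, -1.4895]  x^+=[-1.7664, 2.7161, -2.5746]  P^+=[0.2079 -0.1287 0.5468; -0.1287 0.7022 -1.6174; 0.5468 -1.6174 5.4997]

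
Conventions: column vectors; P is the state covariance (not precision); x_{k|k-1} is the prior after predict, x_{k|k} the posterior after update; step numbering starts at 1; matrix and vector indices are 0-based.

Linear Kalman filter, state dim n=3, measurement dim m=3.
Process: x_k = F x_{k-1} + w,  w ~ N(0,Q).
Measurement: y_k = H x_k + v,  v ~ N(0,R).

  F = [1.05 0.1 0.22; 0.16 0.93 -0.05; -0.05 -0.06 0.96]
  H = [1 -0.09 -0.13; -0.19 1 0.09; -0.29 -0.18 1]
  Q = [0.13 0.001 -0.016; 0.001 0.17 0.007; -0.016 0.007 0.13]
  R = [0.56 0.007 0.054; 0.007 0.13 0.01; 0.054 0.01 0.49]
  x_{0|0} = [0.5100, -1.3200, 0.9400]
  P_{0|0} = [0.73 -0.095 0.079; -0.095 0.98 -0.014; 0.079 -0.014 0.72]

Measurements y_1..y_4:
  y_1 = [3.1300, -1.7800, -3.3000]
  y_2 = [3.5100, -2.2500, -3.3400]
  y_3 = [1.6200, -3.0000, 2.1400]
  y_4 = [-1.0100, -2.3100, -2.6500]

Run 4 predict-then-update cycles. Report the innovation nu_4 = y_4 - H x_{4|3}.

step 1: x^-=[0.6103, -1.1930, 0.9561]  P^-=[0.9954 0.1084 0.1759; 0.1084 1.0099 -0.0830; 0.1759 -0.0830 0.7924]  S=[1.5098 -0.1404 -0.1499; -0.1404 1.1201 -0.1930; -0.1499 -0.1930 1.3379]  K=[0.6369 0.0176 -0.0250; 0.0915 0.8733 -0.0851; 0.1189 0.0762 0.5896]  nu=[2.5366, -0.5571, -4.2939]  x^+=[2.3231, -1.0818, -1.3164]  P^+=[0.3801 0.0657 0.1444; 0.0657 0.1246 0.0134; 0.1444 0.0134 0.3404]
step 2: x^-=[2.0415, -0.5686, -1.3150]  P^-=[0.6479 0.1381 0.1758; 0.1381 0.3043 0.0116; 0.1758 0.0116 0.4301]  S=[1.1473 0.0105 -0.0245; 0.0105 0.4048 -0.0323; -0.0245 -0.0323 0.8927]  K=[0.5329 0.0604 -0.0246; 0.0875 0.6820 -0.0662; 0.1120 0.0729 0.4280]  nu=[1.2464, -1.1752, -1.5354]  x^+=[2.6725, -1.1594, -1.9182]  P^+=[0.3187 0.0610 0.1207; 0.0610 0.0989 0.0146; 0.1207 0.0146 0.2542]
step 3: x^-=[2.2682, -0.5547, -1.9055]  P^-=[0.5639 0.1223 0.1378; 0.1223 0.2792 0.0152; 0.1378 0.0152 0.3525]  S=[1.0746 0.0087 -0.0277; 0.0087 0.3840 -0.0235; -0.0277 -0.0235 0.8263]  K=[0.4963 0.0582 -0.0395; 0.0816 0.6644 -0.0636; 0.0935 0.0753 0.3802]  nu=[-0.9458, -1.8428, 4.6034]  x^+=[1.5097, -2.1493, -0.3827]  P^+=[0.2949 0.0573 0.1038; 0.0573 0.0960 0.0138; 0.1038 0.0138 0.2247]
step 4: x^-=[1.2860, -1.7382, -0.3139]  P^-=[0.5275 0.1148 0.1162; 0.1148 0.2752 0.0138; 0.1162 0.0138 0.3269]  S=[1.0448 0.0064 -0.0351; 0.0064 0.3818 -0.0219; -0.0351 -0.0219 0.8098]  K=[0.4786 0.0548 -0.0488; 0.0783 0.6620 -0.0639; 0.0811 0.0750 0.3646]  nu=[-2.4933, -0.2992, -2.2760]  x^+=[0.1873, -1.9860, -1.3683]  P^+=[0.2830 0.0553 0.0945; 0.0553 0.0953 0.0127; 0.0945 0.0127 0.2135]

innov = [-2.4933, -0.2992, -2.2760]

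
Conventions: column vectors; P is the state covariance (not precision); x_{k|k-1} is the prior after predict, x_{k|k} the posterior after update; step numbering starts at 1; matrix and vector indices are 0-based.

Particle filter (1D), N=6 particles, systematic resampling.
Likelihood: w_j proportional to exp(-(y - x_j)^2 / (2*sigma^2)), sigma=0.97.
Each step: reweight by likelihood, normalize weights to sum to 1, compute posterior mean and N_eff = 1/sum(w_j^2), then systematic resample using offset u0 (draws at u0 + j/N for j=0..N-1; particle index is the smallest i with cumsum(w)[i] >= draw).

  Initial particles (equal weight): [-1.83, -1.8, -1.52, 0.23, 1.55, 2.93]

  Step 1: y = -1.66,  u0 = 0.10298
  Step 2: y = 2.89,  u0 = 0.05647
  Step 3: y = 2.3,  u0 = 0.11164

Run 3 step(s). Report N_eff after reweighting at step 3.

step 1: w=[0.3158, 0.3174, 0.3174, 0.0481, 0.0013, 0.0000]  mean=-1.6185  Neff=3.2946  idx=[0, 0, 1, 1, 2, 2]
step 2: w=[0.0751, 0.0751, 0.0872, 0.0872, 0.3377, 0.3377]  mean=-1.6154  Neff=3.9275  idx=[0, 2, 4, 4, 5, 5]
step 3: w=[0.0590, 0.0672, 0.2185, 0.2185, 0.2185, 0.2185]  mean=-1.5571  Neff=5.0281  idx=[1, 2, 3, 4, 4, 5]

N_eff = 5.0281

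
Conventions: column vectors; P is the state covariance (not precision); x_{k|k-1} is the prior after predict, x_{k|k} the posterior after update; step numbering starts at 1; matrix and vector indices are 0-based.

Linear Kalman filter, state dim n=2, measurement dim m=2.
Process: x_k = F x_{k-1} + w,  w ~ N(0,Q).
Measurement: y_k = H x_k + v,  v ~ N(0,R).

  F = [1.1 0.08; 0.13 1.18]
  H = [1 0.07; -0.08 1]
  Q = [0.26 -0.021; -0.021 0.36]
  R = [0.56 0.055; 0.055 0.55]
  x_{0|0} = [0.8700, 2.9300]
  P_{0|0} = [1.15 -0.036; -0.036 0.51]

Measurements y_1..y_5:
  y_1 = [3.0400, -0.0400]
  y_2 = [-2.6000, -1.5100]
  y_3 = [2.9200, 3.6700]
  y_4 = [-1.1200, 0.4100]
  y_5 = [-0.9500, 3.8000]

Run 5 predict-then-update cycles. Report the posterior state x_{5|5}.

x_post = [-0.4955, 2.8301]

step 1: x^-=[1.1914, 3.5705]  P^-=[1.6484 0.1445; 0.1445 1.0785]  S=[2.2339 0.1423; 0.1423 1.6159]  K=[0.7461 -0.0579; 0.0567 0.6553]  nu=[1.5987, -3.5152]  x^+=[2.5877, 1.3578]  P^+=[0.4117 0.0421; 0.0421 0.3669]
step 2: x^-=[2.9551, 1.9386]  P^-=[0.7679 0.1276; 0.1276 0.8907]  S=[1.3501 0.1828; 0.1828 1.4252]  K=[0.5792 -0.0278; 0.0581 0.6104]  nu=[-5.6908, -3.2122]  x^+=[-0.2513, -0.3524]  P^+=[0.3198 0.0421; 0.0421 0.3423]
step 3: x^-=[-0.3046, -0.4485]  P^-=[0.6566 0.1122; 0.1122 0.8549]  S=[1.2365 0.1738; 0.1738 1.3912]  K=[0.5408 -0.0247; 0.0546 0.6013]  nu=[3.2560, 4.0941]  x^+=[1.3552, 2.1908]  P^+=[0.2987 0.0400; 0.0400 0.3369]
step 4: x^-=[1.6660, 2.7613]  P^-=[0.6306 0.1059; 0.1059 0.8464]  S=[1.2096 0.1691; 0.1691 1.3835]  K=[0.5310 -0.0248; 0.0528 0.5992]  nu=[-2.9793, -2.2180]  x^+=[0.1392, 1.2750]  P^+=[0.2932 0.0390; 0.0390 0.3356]
step 5: x^-=[0.2551, 1.5226]  P^-=[0.6238 0.1037; 0.1037 0.8442]  S=[1.2025 0.1673; 0.1673 1.3816]  K=[0.5283 -0.0251; 0.0521 0.5987]  nu=[-1.3117, 2.2978]  x^+=[-0.4955, 2.8301]  P^+=[0.2918 0.0386; 0.0386 0.3353]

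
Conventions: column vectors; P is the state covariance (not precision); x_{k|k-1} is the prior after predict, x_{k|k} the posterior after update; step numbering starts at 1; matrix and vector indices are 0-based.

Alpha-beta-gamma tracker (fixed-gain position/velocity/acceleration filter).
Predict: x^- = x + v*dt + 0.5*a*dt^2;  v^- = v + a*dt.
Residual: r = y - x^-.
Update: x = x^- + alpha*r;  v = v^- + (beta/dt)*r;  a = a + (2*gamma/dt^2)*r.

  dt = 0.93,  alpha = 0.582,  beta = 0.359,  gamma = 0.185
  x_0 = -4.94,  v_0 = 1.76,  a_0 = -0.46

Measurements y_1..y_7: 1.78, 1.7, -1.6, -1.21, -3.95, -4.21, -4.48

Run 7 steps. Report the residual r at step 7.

step 1: x_pred=-3.5021  r=5.2821  x^+=-0.4279  v^+=3.3712  a^+=1.7997
step 2: x_pred=3.4856  r=-1.7856  x^+=2.4464  v^+=4.3556  a^+=1.0358
step 3: x_pred=6.9450  r=-8.5450  x^+=1.9718  v^+=2.0204  a^+=-2.6197
step 4: x_pred=2.7179  r=-3.9279  x^+=0.4319  v^+=-1.9322  a^+=-4.3000
step 5: x_pred=-3.2247  r=-0.7253  x^+=-3.6468  v^+=-6.2113  a^+=-4.6103
step 6: x_pred=-11.4170  r=7.2070  x^+=-7.2225  v^+=-7.7168  a^+=-1.5272
step 7: x_pred=-15.0596  r=10.5796  x^+=-8.9023  v^+=-5.0532  a^+=2.9987

resid = 10.5796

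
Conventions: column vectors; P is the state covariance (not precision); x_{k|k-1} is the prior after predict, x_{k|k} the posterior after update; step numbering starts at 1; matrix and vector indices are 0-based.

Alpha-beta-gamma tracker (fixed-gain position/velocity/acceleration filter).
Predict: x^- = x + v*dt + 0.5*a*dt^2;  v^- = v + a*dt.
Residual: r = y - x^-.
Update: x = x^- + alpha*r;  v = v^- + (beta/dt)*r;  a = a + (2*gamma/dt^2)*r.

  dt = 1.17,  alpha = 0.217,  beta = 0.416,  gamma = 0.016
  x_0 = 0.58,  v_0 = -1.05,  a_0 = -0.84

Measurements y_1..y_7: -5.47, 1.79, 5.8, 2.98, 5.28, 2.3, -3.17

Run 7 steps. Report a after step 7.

a_post = -0.6621

step 1: x_pred=-1.2234  r=-4.2466  x^+=-2.1449  v^+=-3.5427  a^+=-0.9393
step 2: x_pred=-6.9328  r=8.7228  x^+=-5.0399  v^+=-1.5402  a^+=-0.7354
step 3: x_pred=-7.3453  r=13.1453  x^+=-4.4928  v^+=2.2733  a^+=-0.4281
step 4: x_pred=-2.1260  r=5.1060  x^+=-1.0180  v^+=3.5879  a^+=-0.3087
step 5: x_pred=2.9686  r=2.3114  x^+=3.4702  v^+=4.0486  a^+=-0.2547
step 6: x_pred=8.0327  r=-5.7327  x^+=6.7887  v^+=1.7123  a^+=-0.3887
step 7: x_pred=8.5260  r=-11.6960  x^+=5.9880  v^+=-2.9010  a^+=-0.6621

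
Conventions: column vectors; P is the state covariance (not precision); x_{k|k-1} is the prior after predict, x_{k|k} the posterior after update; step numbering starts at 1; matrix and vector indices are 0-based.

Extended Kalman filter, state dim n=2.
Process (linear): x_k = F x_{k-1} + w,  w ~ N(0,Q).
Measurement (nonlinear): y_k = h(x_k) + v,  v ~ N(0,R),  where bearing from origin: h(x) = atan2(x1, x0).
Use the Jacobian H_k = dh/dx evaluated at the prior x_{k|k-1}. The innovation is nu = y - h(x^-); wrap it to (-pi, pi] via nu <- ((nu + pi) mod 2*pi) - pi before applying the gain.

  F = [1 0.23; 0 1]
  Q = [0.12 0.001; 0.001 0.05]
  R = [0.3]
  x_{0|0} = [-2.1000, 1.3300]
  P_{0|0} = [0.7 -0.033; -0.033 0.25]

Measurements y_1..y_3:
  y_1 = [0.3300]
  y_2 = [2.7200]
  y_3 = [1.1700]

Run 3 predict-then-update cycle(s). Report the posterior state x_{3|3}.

x_post = [-0.1001, 2.0388]

step 1: x^-=[-1.7941, 1.3300]  P^-=[0.8180 0.0255; 0.0255 0.3000]  H_jac=[-0.2667 -0.3597]  S=[0.4019]  K=[-0.5656; -0.2854]  nu=[-2.1737]  x^+=[-0.5646, 1.9505]  P^+=[0.6895 -0.0394; -0.0394 0.2673]
step 2: x^-=[-0.1160, 1.9505]  P^-=[0.8055 0.0231; 0.0231 0.3173]  H_jac=[-0.5109 -0.0304]  S=[0.5113]  K=[-0.8063; -0.0419]  nu=[1.0898]  x^+=[-0.9947, 1.9048]  P^+=[0.4731 0.0058; 0.0058 0.3164]
step 3: x^-=[-0.5566, 1.9048]  P^-=[0.6125 0.0796; 0.0796 0.3664]  H_jac=[-0.4837 -0.1413]  S=[0.4615]  K=[-0.6663; -0.1956]  nu=[-0.6851]  x^+=[-0.1001, 2.0388]  P^+=[0.4076 0.0194; 0.0194 0.3487]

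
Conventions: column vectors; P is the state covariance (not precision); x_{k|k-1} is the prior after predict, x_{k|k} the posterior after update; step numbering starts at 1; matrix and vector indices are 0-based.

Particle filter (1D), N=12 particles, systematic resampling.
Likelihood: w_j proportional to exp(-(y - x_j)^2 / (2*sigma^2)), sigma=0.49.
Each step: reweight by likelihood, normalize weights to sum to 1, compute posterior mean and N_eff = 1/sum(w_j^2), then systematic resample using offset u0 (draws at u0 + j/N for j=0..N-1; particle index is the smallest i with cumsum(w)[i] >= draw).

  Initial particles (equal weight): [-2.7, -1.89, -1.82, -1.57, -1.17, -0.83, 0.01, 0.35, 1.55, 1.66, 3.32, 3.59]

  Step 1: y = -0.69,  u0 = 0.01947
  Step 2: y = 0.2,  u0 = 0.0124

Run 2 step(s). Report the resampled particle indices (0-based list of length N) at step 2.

resampled_idx = [3, 6, 8, 10, 10, 10, 10, 10, 11, 11, 11, 11]

step 1: w=[0.0001, 0.0211, 0.0296, 0.0843, 0.2618, 0.4061, 0.1525, 0.0445, 0.0000, 0.0000, 0.0000, 0.0000]  mean=-0.8527  Neff=3.7437  idx=[1, 3, 4, 4, 4, 5, 5, 5, 5, 5, 6, 6]
step 2: w=[0.0000, 0.0006, 0.0081, 0.0081, 0.0081, 0.0445, 0.0445, 0.0445, 0.0445, 0.0445, 0.3762, 0.3762]  mean=-0.2068  Neff=3.4116  idx=[3, 6, 8, 10, 10, 10, 10, 10, 11, 11, 11, 11]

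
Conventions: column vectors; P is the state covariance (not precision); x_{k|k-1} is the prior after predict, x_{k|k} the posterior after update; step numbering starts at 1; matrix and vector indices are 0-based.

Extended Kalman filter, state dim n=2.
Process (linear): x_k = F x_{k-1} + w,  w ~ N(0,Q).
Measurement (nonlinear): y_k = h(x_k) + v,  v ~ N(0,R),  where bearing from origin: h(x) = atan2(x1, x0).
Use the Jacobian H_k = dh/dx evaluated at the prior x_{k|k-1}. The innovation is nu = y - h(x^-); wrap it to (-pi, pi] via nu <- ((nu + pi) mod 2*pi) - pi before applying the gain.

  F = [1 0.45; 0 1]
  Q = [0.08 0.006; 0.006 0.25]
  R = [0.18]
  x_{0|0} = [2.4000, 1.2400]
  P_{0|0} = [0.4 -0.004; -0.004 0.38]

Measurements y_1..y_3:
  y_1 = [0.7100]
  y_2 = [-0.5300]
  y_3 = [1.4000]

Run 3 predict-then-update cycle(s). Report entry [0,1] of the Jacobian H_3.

H_jac[0,1] = 0.2440

step 1: x^-=[2.9580, 1.2400]  P^-=[0.5534 0.1730; 0.1730 0.6300]  H_jac=[-0.1205 0.2875]  S=[0.2281]  K=[-0.0743; 0.7026]  nu=[0.3131]  x^+=[2.9347, 1.4600]  P^+=[0.5521 0.1849; 0.1849 0.5174]
step 2: x^-=[3.5917, 1.4600]  P^-=[0.9033 0.4237; 0.4237 0.7674]  H_jac=[-0.0971 0.2389]  S=[0.2127]  K=[0.0636; 0.6687]  nu=[-0.9161]  x^+=[3.5335, 0.8474]  P^+=[0.9024 0.4147; 0.4147 0.6723]
step 3: x^-=[3.9148, 0.8474]  P^-=[1.4918 0.7232; 0.7232 0.9223]  H_jac=[-0.0528 0.2440]  S=[0.2204]  K=[0.4431; 0.8476]  nu=[1.1868]  x^+=[4.4407, 1.8534]  P^+=[1.4485 0.6404; 0.6404 0.7639]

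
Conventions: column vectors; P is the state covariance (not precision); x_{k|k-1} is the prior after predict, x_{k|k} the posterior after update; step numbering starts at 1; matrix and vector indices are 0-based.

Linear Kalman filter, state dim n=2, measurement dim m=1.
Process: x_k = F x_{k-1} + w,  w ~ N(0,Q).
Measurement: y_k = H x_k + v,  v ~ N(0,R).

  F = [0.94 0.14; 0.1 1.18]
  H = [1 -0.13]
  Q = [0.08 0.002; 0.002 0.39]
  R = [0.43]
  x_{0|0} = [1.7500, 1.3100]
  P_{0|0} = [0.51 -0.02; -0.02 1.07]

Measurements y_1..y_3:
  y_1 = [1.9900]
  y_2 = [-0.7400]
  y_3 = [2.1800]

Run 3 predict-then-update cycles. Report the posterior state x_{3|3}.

x_post = [1.7739, 2.7570]

step 1: x^-=[1.8284, 1.7208]  P^-=[0.5463 0.2042; 0.2042 1.8802]  S=[0.9550]  K=[0.5443; -0.0421]  nu=[0.3853]  x^+=[2.0381, 1.7046]  P^+=[0.2634 0.2261; 0.2261 1.8786]
step 2: x^-=[2.1545, 2.2152]  P^-=[0.4091 0.5911; 0.5911 3.0617]  S=[0.7372]  K=[0.4507; 0.2619]  nu=[-2.6065]  x^+=[0.9796, 1.5326]  P^+=[0.2593 0.5041; 0.5041 3.0111]
step 3: x^-=[1.1354, 1.9065]  P^-=[0.5008 1.0900; 1.0900 4.7043]  S=[0.7269]  K=[0.4940; 0.6581]  nu=[1.2924]  x^+=[1.7739, 2.7570]  P^+=[0.3234 0.8536; 0.8536 4.3894]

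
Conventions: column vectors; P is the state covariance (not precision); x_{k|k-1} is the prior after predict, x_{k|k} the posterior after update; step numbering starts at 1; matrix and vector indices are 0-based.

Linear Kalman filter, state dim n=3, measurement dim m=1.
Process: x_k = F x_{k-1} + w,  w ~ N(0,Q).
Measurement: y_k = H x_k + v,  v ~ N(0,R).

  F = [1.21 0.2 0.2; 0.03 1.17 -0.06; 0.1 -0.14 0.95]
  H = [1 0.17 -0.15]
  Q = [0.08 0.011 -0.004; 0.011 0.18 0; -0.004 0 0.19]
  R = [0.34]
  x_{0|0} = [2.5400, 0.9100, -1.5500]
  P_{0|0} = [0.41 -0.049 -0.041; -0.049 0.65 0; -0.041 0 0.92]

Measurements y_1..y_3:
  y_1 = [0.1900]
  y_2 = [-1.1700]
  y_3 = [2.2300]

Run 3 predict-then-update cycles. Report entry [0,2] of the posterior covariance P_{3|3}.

step 1: x^-=[2.9454, 1.2339, -1.3459]  P^-=[0.6995 0.1000 0.1616; 0.1000 1.0702 -0.1641; 0.1616 -0.1641 1.0307]  S=[1.0875]  K=[0.6366; 0.2819; -0.0192]  nu=[-3.1670]  x^+=[0.9294, 0.3412, -1.2850]  P^+=[0.2588 -0.0951 0.1749; -0.0951 0.9838 -0.1582; 0.1749 -0.1582 1.0303]
step 2: x^-=[0.9358, 0.5041, -1.1755]  P^-=[0.5655 0.0562 0.3887; 0.0562 1.5455 -0.4031; 0.3887 -0.4031 1.2197]  S=[0.9007]  K=[0.5737; 0.4213; 0.1523]  nu=[-2.3678]  x^+=[-0.4227, -0.4933, -1.5362]  P^+=[0.2690 -0.1615 0.3100; -0.1615 1.3857 -0.4609; 0.3100 -0.4609 1.1988]
step 3: x^-=[-0.9174, -0.4977, -1.4326]  P^-=[0.6122 -0.0219 0.5295; -0.0219 2.1337 -0.8219; 0.5295 -0.8219 1.4878]  S=[0.9230]  K=[0.5732; 0.5028; 0.1805]  nu=[3.0171]  x^+=[0.8121, 1.0194, -0.8880]  P^+=[0.3089 -0.2879 0.4340; -0.2879 1.9003 -0.9056; 0.4340 -0.9056 1.4577]

P_post[0,2] = 0.4340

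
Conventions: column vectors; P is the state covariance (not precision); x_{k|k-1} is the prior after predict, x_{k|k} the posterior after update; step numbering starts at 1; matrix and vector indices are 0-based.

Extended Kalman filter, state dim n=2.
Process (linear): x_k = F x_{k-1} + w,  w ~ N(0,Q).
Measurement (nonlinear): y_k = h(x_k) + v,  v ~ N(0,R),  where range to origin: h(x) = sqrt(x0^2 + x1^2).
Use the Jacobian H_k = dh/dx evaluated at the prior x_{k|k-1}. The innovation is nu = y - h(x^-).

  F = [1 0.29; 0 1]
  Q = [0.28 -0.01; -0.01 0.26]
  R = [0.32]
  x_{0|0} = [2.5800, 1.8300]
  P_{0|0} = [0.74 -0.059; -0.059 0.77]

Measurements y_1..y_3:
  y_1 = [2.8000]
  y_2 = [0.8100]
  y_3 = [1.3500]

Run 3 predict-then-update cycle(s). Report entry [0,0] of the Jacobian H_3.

step 1: x^-=[3.1107, 1.8300]  P^-=[1.0505 0.1543; 0.1543 1.0300]  H_jac=[0.8619 0.5071]  S=[1.5001]  K=[0.6558; 0.4368]  nu=[-0.8091]  x^+=[2.5802, 1.4766]  P^+=[0.4055 -0.2754; -0.2754 0.7438]
step 2: x^-=[3.0084, 1.4766]  P^-=[0.5883 -0.0697; -0.0697 1.0038]  H_jac=[0.8977 0.4406]  S=[0.9338]  K=[0.5326; 0.4066]  nu=[-2.5412]  x^+=[1.6548, 0.4433]  P^+=[0.3234 -0.2719; -0.2719 0.8494]
step 3: x^-=[1.7833, 0.4433]  P^-=[0.5171 -0.0356; -0.0356 1.1094]  H_jac=[0.9705 0.2412]  S=[0.8548]  K=[0.5769; 0.2726]  nu=[-0.4876]  x^+=[1.5020, 0.3104]  P^+=[0.2325 -0.1701; -0.1701 1.0459]

H_jac[0,0] = 0.9705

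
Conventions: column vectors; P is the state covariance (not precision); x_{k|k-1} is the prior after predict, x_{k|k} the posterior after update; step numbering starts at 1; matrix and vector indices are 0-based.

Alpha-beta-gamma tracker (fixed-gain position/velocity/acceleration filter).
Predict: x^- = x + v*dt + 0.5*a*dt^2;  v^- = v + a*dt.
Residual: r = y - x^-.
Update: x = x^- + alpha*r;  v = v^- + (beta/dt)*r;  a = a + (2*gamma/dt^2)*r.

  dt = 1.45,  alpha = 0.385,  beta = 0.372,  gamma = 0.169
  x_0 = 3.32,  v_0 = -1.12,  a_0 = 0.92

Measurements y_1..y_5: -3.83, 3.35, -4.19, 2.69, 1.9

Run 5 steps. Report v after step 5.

v_post = 1.8846

step 1: x_pred=2.6631  r=-6.4931  x^+=0.1633  v^+=-1.4518  a^+=-0.1238
step 2: x_pred=-2.0721  r=5.4221  x^+=0.0154  v^+=-0.2404  a^+=0.7478
step 3: x_pred=0.4530  r=-4.6430  x^+=-1.3345  v^+=-0.3472  a^+=0.0014
step 4: x_pred=-1.8365  r=4.5265  x^+=-0.0938  v^+=0.8161  a^+=0.7291
step 5: x_pred=1.8559  r=0.0441  x^+=1.8729  v^+=1.8846  a^+=0.7362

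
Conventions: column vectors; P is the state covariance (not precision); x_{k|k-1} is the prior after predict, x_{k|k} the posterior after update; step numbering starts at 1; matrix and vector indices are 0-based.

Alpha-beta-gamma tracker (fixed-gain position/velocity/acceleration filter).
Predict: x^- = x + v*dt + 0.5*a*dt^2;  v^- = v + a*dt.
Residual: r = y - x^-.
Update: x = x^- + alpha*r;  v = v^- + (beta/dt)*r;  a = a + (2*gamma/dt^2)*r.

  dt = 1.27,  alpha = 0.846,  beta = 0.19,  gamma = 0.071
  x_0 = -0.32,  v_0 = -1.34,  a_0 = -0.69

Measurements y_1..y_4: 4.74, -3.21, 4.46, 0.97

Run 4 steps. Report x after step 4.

step 1: x_pred=-2.5783  r=7.3183  x^+=3.6130  v^+=-1.1214  a^+=-0.0457
step 2: x_pred=2.1519  r=-5.3619  x^+=-2.3843  v^+=-1.9817  a^+=-0.5178
step 3: x_pred=-5.3185  r=9.7785  x^+=2.9541  v^+=-1.1763  a^+=0.3431
step 4: x_pred=1.7369  r=-0.7669  x^+=1.0881  v^+=-0.8552  a^+=0.2756

x_post = 1.0881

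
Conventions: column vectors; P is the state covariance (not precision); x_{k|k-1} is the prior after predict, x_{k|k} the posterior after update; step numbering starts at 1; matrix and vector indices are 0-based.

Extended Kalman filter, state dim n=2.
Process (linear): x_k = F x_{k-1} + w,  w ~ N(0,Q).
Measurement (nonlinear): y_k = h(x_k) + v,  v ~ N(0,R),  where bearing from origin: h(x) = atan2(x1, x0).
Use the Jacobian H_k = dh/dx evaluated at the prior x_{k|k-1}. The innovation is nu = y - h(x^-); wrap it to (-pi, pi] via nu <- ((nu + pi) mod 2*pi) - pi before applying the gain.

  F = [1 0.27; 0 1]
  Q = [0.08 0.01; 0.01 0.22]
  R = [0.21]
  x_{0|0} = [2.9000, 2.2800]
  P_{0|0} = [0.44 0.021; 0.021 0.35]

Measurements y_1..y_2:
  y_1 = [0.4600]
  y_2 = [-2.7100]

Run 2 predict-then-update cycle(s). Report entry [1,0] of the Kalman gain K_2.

step 1: x^-=[3.5156, 2.2800]  P^-=[0.5569 0.1255; 0.1255 0.5700]  H_jac=[-0.1299 0.2002]  S=[0.2357]  K=[-0.2002; 0.4150]  nu=[-0.1153]  x^+=[3.5387, 2.2321]  P^+=[0.5474 0.1451; 0.1451 0.5294]
step 2: x^-=[4.1414, 2.2321]  P^-=[0.7443 0.2980; 0.2980 0.7494]  H_jac=[-0.1008 0.1871]  S=[0.2326]  K=[-0.0830; 0.4737]  nu=[3.0788]  x^+=[3.8858, 3.6906]  P^+=[0.7427 0.3072; 0.3072 0.6972]

K[1,0] = 0.4737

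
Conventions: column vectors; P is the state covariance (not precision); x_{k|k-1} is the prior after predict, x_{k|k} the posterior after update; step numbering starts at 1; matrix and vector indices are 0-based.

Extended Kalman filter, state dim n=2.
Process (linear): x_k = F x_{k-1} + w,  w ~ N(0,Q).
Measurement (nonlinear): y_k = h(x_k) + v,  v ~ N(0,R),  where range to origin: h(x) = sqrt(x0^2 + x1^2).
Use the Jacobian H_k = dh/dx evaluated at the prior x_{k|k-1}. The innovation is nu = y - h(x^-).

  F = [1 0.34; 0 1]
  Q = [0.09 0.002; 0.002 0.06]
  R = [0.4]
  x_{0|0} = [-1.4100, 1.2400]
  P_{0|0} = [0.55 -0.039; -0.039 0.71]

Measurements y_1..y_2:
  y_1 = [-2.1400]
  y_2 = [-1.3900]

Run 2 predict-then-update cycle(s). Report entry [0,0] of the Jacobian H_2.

step 1: x^-=[-0.9884, 1.2400]  P^-=[0.6956 0.2044; 0.2044 0.7700]  H_jac=[-0.6233 0.7820]  S=[0.9418]  K=[-0.2906; 0.5040]  nu=[-3.7257]  x^+=[0.0944, -0.6379]  P^+=[0.6160 0.3424; 0.3424 0.5307]
step 2: x^-=[-0.1225, -0.6379]  P^-=[1.0002 0.5248; 0.5248 0.5907]  H_jac=[-0.1886 -0.9820]  S=[1.1997]  K=[-0.5868; -0.5661]  nu=[-2.0396]  x^+=[1.0744, 0.5166]  P^+=[0.5870 0.1263; 0.1263 0.2063]

H_jac[0,0] = -0.1886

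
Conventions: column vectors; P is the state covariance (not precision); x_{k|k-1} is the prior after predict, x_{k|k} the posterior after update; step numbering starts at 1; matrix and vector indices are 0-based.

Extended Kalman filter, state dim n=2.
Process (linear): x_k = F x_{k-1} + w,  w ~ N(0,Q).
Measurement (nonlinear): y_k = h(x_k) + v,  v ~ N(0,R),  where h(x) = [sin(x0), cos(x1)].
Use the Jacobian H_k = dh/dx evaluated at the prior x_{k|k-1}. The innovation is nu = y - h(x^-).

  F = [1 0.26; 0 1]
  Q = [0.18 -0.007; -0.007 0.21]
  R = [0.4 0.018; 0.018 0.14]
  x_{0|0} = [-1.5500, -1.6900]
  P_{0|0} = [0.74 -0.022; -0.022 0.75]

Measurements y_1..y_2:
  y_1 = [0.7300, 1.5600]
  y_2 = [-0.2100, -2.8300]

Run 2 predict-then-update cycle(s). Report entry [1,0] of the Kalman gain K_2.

K[1,0] = -0.0279

step 1: x^-=[-1.9894, -1.6900]  P^-=[0.9593 0.1660; 0.1660 0.9600]  H_jac=[-0.4065 0.0000; 0.0000 0.9929]  S=[0.5585 -0.0490; -0.0490 1.0864]  K=[-0.6876 0.1207; -0.0440 0.8754]  nu=[1.6437, 1.6789]  x^+=[-2.9169, -0.2927]  P^+=[0.6713 0.0046; 0.0046 0.1226]
step 2: x^-=[-2.9930, -0.2927]  P^-=[0.8619 0.0294; 0.0294 0.3326]  H_jac=[-0.9890 0.0000; 0.0000 0.2885]  S=[1.2430 0.0096; 0.0096 0.1677]  K=[-0.6865 0.0900; -0.0279 0.5739]  nu=[-0.0619, -3.7875]  x^+=[-3.2912, -2.4645]  P^+=[0.2760 0.0008; 0.0008 0.2767]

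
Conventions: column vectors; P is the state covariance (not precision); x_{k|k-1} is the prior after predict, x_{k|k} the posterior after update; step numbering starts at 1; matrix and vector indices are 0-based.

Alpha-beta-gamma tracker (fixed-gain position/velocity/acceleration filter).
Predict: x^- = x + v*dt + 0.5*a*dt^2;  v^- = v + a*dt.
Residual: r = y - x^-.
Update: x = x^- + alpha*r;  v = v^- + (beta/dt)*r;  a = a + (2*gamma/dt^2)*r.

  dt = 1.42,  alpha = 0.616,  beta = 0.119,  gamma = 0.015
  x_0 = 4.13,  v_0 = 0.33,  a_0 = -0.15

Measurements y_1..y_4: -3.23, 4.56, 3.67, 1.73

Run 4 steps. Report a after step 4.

step 1: x_pred=4.4474  r=-7.6774  x^+=-0.2819  v^+=-0.5264  a^+=-0.2642
step 2: x_pred=-1.2957  r=5.8557  x^+=2.3114  v^+=-0.4109  a^+=-0.1771
step 3: x_pred=1.5494  r=2.1206  x^+=2.8557  v^+=-0.4846  a^+=-0.1456
step 4: x_pred=2.0208  r=-0.2908  x^+=1.8417  v^+=-0.7157  a^+=-0.1499

a_post = -0.1499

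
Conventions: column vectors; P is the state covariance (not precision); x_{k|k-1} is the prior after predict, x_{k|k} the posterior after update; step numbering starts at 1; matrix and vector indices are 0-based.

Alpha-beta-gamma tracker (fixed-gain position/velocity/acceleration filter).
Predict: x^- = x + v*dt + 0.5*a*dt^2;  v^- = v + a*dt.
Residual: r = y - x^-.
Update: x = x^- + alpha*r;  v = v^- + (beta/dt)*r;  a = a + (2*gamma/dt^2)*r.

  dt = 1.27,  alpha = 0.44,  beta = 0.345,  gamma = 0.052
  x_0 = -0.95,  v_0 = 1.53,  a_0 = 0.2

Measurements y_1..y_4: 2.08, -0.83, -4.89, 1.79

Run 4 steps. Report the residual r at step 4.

step 1: x_pred=1.1544  r=0.9256  x^+=1.5617  v^+=2.0354  a^+=0.2597
step 2: x_pred=4.3561  r=-5.1861  x^+=2.0742  v^+=0.9564  a^+=-0.0747
step 3: x_pred=3.2286  r=-8.1186  x^+=-0.3436  v^+=-1.3439  a^+=-0.5982
step 4: x_pred=-2.5328  r=4.3228  x^+=-0.6308  v^+=-0.9293  a^+=-0.3195

resid = 4.3228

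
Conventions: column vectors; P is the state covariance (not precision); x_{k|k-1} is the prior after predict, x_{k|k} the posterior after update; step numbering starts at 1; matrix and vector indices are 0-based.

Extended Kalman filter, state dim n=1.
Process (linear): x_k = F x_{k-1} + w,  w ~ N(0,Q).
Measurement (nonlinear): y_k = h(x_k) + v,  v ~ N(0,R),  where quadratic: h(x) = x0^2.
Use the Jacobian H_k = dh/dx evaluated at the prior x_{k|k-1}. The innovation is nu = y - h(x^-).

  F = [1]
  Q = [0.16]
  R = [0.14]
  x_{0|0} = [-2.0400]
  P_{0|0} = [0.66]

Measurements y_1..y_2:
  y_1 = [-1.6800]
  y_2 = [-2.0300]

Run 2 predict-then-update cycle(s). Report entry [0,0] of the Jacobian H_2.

step 1: x^-=[-2.0400]  P^-=[0.8200]  H_jac=[-4.0800]  S=[13.7900]  K=[-0.2426]  nu=[-5.8416]  x^+=[-0.6228]  P^+=[0.0083]
step 2: x^-=[-0.6228]  P^-=[0.1683]  H_jac=[-1.2455]  S=[0.4011]  K=[-0.5227]  nu=[-2.4178]  x^+=[0.6409]  P^+=[0.0587]

H_jac[0,0] = -1.2455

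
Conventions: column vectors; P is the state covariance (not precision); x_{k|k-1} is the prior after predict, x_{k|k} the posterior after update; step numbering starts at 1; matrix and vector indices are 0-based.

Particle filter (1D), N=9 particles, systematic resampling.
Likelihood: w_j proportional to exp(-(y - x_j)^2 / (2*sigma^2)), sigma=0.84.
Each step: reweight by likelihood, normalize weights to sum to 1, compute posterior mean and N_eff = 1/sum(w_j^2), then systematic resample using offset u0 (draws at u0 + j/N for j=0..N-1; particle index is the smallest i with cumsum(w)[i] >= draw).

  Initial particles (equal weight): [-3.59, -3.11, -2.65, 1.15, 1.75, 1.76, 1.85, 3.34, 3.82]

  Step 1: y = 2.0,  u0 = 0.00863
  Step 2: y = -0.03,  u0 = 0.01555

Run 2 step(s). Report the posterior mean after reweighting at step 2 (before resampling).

step 1: w=[0.0000, 0.0000, 0.0000, 0.1546, 0.2468, 0.2477, 0.2539, 0.0723, 0.0247]  mean=1.8511  Neff=4.6193  idx=[3, 3, 4, 4, 5, 5, 6, 6, 6]
step 2: w=[0.2646, 0.2646, 0.0752, 0.0752, 0.0733, 0.0733, 0.0580, 0.0580, 0.0580]  mean=1.4514  Neff=5.8097  idx=[0, 0, 0, 1, 1, 2, 4, 5, 7]

post_mean = 1.4514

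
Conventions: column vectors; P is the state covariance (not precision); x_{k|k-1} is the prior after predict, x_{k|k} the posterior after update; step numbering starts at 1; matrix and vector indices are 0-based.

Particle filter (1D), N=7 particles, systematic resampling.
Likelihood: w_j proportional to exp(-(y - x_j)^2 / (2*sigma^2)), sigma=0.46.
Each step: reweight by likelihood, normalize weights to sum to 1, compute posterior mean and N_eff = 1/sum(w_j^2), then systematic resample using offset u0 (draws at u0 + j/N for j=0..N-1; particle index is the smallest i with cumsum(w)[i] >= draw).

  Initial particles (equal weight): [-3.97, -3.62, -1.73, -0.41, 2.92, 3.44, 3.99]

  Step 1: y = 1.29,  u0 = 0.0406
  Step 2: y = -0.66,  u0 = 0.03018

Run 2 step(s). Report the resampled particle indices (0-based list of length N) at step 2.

step 1: w=[0.0000, 0.0000, 0.0000, 0.3635, 0.6305, 0.0061, 0.0000]  mean=1.7128  Neff=1.8881  idx=[3, 3, 3, 4, 4, 4, 4]
step 2: w=[0.3333, 0.3333, 0.3333, 0.0000, 0.0000, 0.0000, 0.0000]  mean=-0.4100  Neff=3.0000  idx=[0, 0, 0, 1, 1, 2, 2]

resampled_idx = [0, 0, 0, 1, 1, 2, 2]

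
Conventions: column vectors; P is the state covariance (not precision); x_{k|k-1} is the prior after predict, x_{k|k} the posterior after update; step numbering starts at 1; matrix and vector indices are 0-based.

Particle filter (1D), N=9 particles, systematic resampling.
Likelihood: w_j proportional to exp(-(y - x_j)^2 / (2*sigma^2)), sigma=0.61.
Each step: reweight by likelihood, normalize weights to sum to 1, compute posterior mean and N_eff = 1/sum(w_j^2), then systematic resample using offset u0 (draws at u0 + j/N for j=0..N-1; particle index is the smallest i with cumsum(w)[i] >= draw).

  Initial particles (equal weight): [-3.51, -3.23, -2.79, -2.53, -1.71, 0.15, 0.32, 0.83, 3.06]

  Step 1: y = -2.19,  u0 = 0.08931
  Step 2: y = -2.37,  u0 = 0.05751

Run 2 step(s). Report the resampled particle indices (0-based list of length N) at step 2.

resampled_idx = [1, 1, 2, 3, 4, 5, 5, 7, 8]

step 1: w=[0.0379, 0.0921, 0.2430, 0.3374, 0.2892, 0.0003, 0.0001, 0.0000, 0.0000]  mean=-2.4568  Neff=3.7529  idx=[1, 2, 2, 3, 3, 3, 4, 4, 4]
step 2: w=[0.0568, 0.1211, 0.1211, 0.1482, 0.1482, 0.1482, 0.0855, 0.0855, 0.0855]  mean=-2.4225  Neff=8.3076  idx=[1, 1, 2, 3, 4, 5, 5, 7, 8]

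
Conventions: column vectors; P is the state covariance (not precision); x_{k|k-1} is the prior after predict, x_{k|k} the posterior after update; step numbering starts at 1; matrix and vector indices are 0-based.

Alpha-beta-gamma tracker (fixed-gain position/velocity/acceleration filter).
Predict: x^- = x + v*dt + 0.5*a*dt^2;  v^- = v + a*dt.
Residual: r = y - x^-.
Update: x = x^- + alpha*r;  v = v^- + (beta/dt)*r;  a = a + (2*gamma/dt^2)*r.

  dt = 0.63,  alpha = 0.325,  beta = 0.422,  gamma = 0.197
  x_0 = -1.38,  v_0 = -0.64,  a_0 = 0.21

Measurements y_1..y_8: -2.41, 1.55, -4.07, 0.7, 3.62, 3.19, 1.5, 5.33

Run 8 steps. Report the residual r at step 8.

resid = -0.7127

step 1: x_pred=-1.7415  r=-0.6685  x^+=-1.9588  v^+=-0.9555  a^+=-0.4536
step 2: x_pred=-2.6507  r=4.2007  x^+=-1.2855  v^+=1.5726  a^+=3.7165
step 3: x_pred=0.4428  r=-4.5128  x^+=-1.0239  v^+=0.8911  a^+=-0.7633
step 4: x_pred=-0.6140  r=1.3140  x^+=-0.1869  v^+=1.2904  a^+=0.5410
step 5: x_pred=0.7334  r=2.8866  x^+=1.6715  v^+=3.5648  a^+=3.4066
step 6: x_pred=4.5934  r=-1.4034  x^+=4.1373  v^+=4.7709  a^+=2.0134
step 7: x_pred=7.5425  r=-6.0425  x^+=5.5787  v^+=1.9918  a^+=-3.9849
step 8: x_pred=6.0427  r=-0.7127  x^+=5.8111  v^+=-0.9961  a^+=-4.6924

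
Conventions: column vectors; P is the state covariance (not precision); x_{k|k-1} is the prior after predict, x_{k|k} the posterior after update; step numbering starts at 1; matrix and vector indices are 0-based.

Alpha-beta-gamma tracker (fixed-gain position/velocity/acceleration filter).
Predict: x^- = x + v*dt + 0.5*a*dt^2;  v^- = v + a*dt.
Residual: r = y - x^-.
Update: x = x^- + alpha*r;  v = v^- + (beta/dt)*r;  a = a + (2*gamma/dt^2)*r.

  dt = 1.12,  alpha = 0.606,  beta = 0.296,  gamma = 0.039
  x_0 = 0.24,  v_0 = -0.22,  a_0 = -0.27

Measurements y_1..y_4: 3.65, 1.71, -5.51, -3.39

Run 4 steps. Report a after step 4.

step 1: x_pred=-0.1757  r=3.8257  x^+=2.1427  v^+=0.4887  a^+=-0.0321
step 2: x_pred=2.6698  r=-0.9598  x^+=2.0882  v^+=0.1991  a^+=-0.0918
step 3: x_pred=2.2535  r=-7.7635  x^+=-2.4512  v^+=-1.9556  a^+=-0.5745
step 4: x_pred=-5.0017  r=1.6117  x^+=-4.0250  v^+=-2.1731  a^+=-0.4743

a_post = -0.4743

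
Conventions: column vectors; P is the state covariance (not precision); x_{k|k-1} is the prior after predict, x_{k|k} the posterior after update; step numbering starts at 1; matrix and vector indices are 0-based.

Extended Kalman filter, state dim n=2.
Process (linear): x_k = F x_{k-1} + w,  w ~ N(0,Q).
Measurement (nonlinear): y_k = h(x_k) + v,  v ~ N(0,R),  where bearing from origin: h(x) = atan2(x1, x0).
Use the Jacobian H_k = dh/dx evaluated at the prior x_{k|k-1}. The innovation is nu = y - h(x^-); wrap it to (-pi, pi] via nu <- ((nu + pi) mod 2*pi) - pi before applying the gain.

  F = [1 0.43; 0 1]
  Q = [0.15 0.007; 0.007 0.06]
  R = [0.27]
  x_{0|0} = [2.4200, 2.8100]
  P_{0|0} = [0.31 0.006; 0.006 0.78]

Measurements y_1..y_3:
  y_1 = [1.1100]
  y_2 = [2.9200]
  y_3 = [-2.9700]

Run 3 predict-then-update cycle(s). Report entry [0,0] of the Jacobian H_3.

H_jac[0,0] = -0.0668

step 1: x^-=[3.6283, 2.8100]  P^-=[0.6094 0.3484; 0.3484 0.8400]  H_jac=[-0.1334 0.1723]  S=[0.2898]  K=[-0.0735; 0.3390]  nu=[0.4510]  x^+=[3.5952, 2.9629]  P^+=[0.6078 0.3556; 0.3556 0.8067]
step 2: x^-=[4.8692, 2.9629]  P^-=[1.2128 0.7095; 0.7095 0.8667]  H_jac=[-0.0912 0.1499]  S=[0.2802]  K=[-0.0152; 0.2327]  nu=[2.3734]  x^+=[4.8330, 3.5152]  P^+=[1.2127 0.7105; 0.7105 0.8515]
step 3: x^-=[6.3446, 3.5152]  P^-=[2.1312 1.0836; 1.0836 0.9115]  H_jac=[-0.0668 0.1206]  S=[0.2753]  K=[-0.0426; 0.1363]  nu=[2.8072]  x^+=[6.2251, 3.8978]  P^+=[2.1307 1.0852; 1.0852 0.9064]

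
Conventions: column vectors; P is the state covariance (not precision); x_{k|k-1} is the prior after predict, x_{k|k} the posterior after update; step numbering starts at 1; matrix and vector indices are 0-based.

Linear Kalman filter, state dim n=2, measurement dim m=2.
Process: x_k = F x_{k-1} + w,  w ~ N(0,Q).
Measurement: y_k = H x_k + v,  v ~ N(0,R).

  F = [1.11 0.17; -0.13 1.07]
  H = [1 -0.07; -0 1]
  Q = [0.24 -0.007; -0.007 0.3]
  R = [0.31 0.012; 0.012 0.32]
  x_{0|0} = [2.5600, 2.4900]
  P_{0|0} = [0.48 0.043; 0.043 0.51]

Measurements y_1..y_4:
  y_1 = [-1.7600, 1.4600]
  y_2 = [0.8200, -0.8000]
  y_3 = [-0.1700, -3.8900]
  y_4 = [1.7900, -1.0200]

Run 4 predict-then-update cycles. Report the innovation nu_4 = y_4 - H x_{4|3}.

step 1: x^-=[3.2649, 2.3315]  P^-=[0.8624 0.0666; 0.0666 0.8800]  S=[1.1674 0.0170; 0.0170 1.2000]  K=[0.7341 0.0451; -0.0064 0.7334]  nu=[-4.8617, -0.8715]  x^+=[-0.3433, 1.7234]  P^+=[0.2297 0.0232; 0.0232 0.2346]
step 2: x^-=[-0.0881, 1.8887]  P^-=[0.5386 0.0296; 0.0296 0.5660]  S=[0.8472 0.0020; 0.0020 0.8860]  K=[0.6332 0.0320; -0.0133 0.6389]  nu=[1.0403, -2.6887]  x^+=[0.4846, 0.1571]  P^+=[0.1979 0.0178; 0.0178 0.2043]
step 3: x^-=[0.5646, 0.1051]  P^-=[0.4965 0.0224; 0.0224 0.5323]  S=[0.8060 -0.0029; -0.0029 0.8523]  K=[0.6142 0.0283; -0.0162 0.6245]  nu=[-0.7272, -3.9951]  x^+=[0.0047, -2.3779]  P^+=[0.1919 0.0164; 0.0164 0.1996]
step 4: x^-=[-0.3990, -2.5450]  P^-=[0.4884 0.0208; 0.0208 0.5272]  S=[0.7981 -0.0041; -0.0041 0.8472]  K=[0.6103 0.0275; -0.0170 0.6222]  nu=[2.0109, 1.5250]  x^+=[0.8701, -1.6303]  P^+=[0.1906 0.0161; 0.0161 0.1989]

innov = [2.0109, 1.5250]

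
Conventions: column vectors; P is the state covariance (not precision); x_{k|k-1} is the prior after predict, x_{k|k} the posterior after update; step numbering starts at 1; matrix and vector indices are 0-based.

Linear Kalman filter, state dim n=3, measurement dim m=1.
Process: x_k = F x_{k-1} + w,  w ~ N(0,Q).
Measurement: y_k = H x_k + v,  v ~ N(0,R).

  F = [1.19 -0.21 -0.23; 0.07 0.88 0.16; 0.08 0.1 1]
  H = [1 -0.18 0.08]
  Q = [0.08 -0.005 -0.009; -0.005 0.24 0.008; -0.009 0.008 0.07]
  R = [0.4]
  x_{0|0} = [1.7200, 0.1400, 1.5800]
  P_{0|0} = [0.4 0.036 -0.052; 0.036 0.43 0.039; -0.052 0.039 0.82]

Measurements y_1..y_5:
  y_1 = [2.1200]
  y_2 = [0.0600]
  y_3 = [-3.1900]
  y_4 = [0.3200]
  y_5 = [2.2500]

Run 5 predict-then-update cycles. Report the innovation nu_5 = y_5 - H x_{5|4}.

step 1: x^-=[1.6540, 0.4964, 1.7316]  P^-=[0.7230 -0.0624 -0.2349; -0.0624 0.6102 0.2127; -0.2349 0.2127 0.8969]  S=[1.1273]  K=[0.6347; -0.1377; -0.1787]  nu=[0.4168]  x^+=[1.9185, 0.4390, 1.6571]  P^+=[0.2689 0.0361 -0.1070; 0.0361 0.5888 0.1850; -0.1070 0.1850 0.8609]
step 2: x^-=[1.8097, 0.7858, 1.8545]  P^-=[0.5908 -0.1481 -0.3586; -0.1481 0.7735 0.3587; -0.3586 0.3587 0.9590]  S=[1.0076]  K=[0.5843; -0.2567; -0.3438]  nu=[-1.7567]  x^+=[0.7833, 1.2367, 2.4585]  P^+=[0.2468 0.0030 -0.1562; 0.0030 0.7071 0.2698; -0.1562 0.2698 0.8399]
step 3: x^-=[0.1070, 1.5365, 2.6449]  P^-=[0.6151 -0.2338 -0.4390; -0.2338 0.8831 0.4350; -0.4390 0.4350 0.9475]  S=[1.0512]  K=[0.5918; -0.3405; -0.4201]  nu=[-3.2320]  x^+=[-1.8056, 2.6371, 4.0025]  P^+=[0.2470 -0.0220 -0.1777; -0.0220 0.7612 0.2847; -0.1777 0.2847 0.7621]
step 4: x^-=[-3.6231, 2.8347, 4.1217]  P^-=[0.6394 -0.2740 -0.4536; -0.2740 0.9237 0.4369; -0.4536 0.4369 0.8694]  S=[1.0884]  K=[0.5995; -0.3724; -0.4251]  nu=[4.1236]  x^+=[-1.1512, 1.2991, 2.3688]  P^+=[0.2483 -0.0310 -0.1762; -0.0310 0.7727 0.2646; -0.1762 0.2646 0.6727]
step 5: x^-=[-2.1875, 1.4416, 2.4066]  P^-=[0.6388 -0.2771 -0.4276; -0.2771 0.9236 0.4052; -0.4276 0.4052 0.7763]  S=[1.0934]  K=[0.5986; -0.3758; -0.4010]  nu=[4.5045]  x^+=[0.5088, -0.2513, 0.6004]  P^+=[0.2470 -0.0311 -0.1652; -0.0311 0.7692 0.2404; -0.1652 0.2404 0.6005]

innov = [4.5045]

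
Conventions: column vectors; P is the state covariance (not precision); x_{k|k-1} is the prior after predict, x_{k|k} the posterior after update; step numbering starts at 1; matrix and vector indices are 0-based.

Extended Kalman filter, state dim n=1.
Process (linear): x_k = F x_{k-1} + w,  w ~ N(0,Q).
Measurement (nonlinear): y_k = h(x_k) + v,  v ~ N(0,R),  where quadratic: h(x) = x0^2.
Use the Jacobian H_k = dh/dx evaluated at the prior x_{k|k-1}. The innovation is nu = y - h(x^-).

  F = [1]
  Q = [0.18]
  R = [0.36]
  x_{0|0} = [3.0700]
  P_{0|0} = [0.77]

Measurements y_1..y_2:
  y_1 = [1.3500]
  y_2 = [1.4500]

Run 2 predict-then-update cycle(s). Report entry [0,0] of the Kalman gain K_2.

K[0,0] = 0.2455

step 1: x^-=[3.0700]  P^-=[0.9500]  H_jac=[6.1400]  S=[36.1746]  K=[0.1612]  nu=[-8.0749]  x^+=[1.7680]  P^+=[0.0095]
step 2: x^-=[1.7680]  P^-=[0.1895]  H_jac=[3.5359]  S=[2.7287]  K=[0.2455]  nu=[-1.6757]  x^+=[1.3566]  P^+=[0.0250]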